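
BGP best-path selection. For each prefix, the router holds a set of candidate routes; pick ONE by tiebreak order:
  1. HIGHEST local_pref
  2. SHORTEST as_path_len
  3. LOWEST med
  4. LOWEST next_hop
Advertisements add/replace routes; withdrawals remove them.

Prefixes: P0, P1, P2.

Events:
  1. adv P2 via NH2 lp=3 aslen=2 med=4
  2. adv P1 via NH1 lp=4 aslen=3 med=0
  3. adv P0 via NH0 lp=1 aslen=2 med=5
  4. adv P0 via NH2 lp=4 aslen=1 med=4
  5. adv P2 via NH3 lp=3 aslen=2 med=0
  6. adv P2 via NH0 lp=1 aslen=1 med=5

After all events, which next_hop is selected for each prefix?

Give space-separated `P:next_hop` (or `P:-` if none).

Op 1: best P0=- P1=- P2=NH2
Op 2: best P0=- P1=NH1 P2=NH2
Op 3: best P0=NH0 P1=NH1 P2=NH2
Op 4: best P0=NH2 P1=NH1 P2=NH2
Op 5: best P0=NH2 P1=NH1 P2=NH3
Op 6: best P0=NH2 P1=NH1 P2=NH3

Answer: P0:NH2 P1:NH1 P2:NH3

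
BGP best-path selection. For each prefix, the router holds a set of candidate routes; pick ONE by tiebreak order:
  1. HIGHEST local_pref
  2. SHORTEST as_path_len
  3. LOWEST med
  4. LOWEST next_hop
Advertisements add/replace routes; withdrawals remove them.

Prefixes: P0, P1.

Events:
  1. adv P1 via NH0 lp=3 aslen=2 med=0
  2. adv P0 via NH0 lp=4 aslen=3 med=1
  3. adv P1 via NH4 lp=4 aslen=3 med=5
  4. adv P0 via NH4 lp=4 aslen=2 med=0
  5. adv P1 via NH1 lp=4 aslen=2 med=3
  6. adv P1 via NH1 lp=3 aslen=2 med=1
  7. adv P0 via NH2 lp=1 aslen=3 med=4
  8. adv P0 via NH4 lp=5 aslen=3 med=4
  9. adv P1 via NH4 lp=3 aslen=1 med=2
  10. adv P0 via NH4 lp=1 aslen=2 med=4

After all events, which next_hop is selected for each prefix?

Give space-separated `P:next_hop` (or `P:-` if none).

Op 1: best P0=- P1=NH0
Op 2: best P0=NH0 P1=NH0
Op 3: best P0=NH0 P1=NH4
Op 4: best P0=NH4 P1=NH4
Op 5: best P0=NH4 P1=NH1
Op 6: best P0=NH4 P1=NH4
Op 7: best P0=NH4 P1=NH4
Op 8: best P0=NH4 P1=NH4
Op 9: best P0=NH4 P1=NH4
Op 10: best P0=NH0 P1=NH4

Answer: P0:NH0 P1:NH4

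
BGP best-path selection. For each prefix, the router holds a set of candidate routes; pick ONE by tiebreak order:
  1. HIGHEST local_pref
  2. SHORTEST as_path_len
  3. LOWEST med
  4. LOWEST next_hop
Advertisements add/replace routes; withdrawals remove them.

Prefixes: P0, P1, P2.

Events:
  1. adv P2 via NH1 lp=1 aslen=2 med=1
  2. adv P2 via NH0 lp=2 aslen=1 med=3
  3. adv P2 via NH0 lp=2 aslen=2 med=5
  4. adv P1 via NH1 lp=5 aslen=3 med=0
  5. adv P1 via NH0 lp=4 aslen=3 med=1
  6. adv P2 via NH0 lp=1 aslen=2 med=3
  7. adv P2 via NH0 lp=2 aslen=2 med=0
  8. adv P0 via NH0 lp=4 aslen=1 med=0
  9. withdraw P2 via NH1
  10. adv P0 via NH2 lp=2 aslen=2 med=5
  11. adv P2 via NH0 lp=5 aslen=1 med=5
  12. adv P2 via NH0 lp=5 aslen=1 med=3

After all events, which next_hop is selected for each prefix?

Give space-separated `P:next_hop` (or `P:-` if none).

Op 1: best P0=- P1=- P2=NH1
Op 2: best P0=- P1=- P2=NH0
Op 3: best P0=- P1=- P2=NH0
Op 4: best P0=- P1=NH1 P2=NH0
Op 5: best P0=- P1=NH1 P2=NH0
Op 6: best P0=- P1=NH1 P2=NH1
Op 7: best P0=- P1=NH1 P2=NH0
Op 8: best P0=NH0 P1=NH1 P2=NH0
Op 9: best P0=NH0 P1=NH1 P2=NH0
Op 10: best P0=NH0 P1=NH1 P2=NH0
Op 11: best P0=NH0 P1=NH1 P2=NH0
Op 12: best P0=NH0 P1=NH1 P2=NH0

Answer: P0:NH0 P1:NH1 P2:NH0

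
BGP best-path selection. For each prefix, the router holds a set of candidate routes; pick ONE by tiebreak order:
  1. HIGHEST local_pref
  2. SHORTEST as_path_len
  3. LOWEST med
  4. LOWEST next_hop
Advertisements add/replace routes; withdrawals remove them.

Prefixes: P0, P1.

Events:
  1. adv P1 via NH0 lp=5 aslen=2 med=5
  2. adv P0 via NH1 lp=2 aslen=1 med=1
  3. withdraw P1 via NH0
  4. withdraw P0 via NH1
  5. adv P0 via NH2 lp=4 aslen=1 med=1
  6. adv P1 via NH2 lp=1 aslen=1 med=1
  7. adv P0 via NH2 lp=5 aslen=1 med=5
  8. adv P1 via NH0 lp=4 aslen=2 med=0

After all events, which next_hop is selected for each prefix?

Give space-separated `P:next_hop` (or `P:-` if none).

Answer: P0:NH2 P1:NH0

Derivation:
Op 1: best P0=- P1=NH0
Op 2: best P0=NH1 P1=NH0
Op 3: best P0=NH1 P1=-
Op 4: best P0=- P1=-
Op 5: best P0=NH2 P1=-
Op 6: best P0=NH2 P1=NH2
Op 7: best P0=NH2 P1=NH2
Op 8: best P0=NH2 P1=NH0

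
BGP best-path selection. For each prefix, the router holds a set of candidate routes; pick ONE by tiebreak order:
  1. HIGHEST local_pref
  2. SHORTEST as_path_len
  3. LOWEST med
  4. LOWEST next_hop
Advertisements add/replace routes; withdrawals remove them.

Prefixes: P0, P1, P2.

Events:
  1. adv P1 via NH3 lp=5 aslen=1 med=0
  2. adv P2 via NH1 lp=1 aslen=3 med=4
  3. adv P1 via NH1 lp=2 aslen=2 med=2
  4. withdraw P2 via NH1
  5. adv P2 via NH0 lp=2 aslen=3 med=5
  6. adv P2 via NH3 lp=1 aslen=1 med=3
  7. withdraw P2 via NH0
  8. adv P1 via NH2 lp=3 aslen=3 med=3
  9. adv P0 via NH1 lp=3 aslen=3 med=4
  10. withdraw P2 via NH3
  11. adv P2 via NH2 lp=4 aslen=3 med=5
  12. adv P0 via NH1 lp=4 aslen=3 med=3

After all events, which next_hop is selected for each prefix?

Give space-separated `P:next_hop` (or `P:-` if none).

Answer: P0:NH1 P1:NH3 P2:NH2

Derivation:
Op 1: best P0=- P1=NH3 P2=-
Op 2: best P0=- P1=NH3 P2=NH1
Op 3: best P0=- P1=NH3 P2=NH1
Op 4: best P0=- P1=NH3 P2=-
Op 5: best P0=- P1=NH3 P2=NH0
Op 6: best P0=- P1=NH3 P2=NH0
Op 7: best P0=- P1=NH3 P2=NH3
Op 8: best P0=- P1=NH3 P2=NH3
Op 9: best P0=NH1 P1=NH3 P2=NH3
Op 10: best P0=NH1 P1=NH3 P2=-
Op 11: best P0=NH1 P1=NH3 P2=NH2
Op 12: best P0=NH1 P1=NH3 P2=NH2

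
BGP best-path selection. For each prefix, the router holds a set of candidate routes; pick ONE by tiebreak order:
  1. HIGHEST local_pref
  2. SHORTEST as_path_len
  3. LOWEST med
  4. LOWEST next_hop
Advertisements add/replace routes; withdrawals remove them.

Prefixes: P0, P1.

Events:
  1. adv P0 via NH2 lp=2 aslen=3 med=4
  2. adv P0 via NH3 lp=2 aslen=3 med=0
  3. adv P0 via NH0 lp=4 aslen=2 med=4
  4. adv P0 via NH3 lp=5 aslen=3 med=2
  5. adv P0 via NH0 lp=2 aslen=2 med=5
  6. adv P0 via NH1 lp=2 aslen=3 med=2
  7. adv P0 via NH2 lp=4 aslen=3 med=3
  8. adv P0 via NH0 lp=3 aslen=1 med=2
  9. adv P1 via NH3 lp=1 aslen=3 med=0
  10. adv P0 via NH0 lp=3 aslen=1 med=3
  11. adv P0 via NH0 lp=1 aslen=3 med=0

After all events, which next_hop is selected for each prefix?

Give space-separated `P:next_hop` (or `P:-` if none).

Op 1: best P0=NH2 P1=-
Op 2: best P0=NH3 P1=-
Op 3: best P0=NH0 P1=-
Op 4: best P0=NH3 P1=-
Op 5: best P0=NH3 P1=-
Op 6: best P0=NH3 P1=-
Op 7: best P0=NH3 P1=-
Op 8: best P0=NH3 P1=-
Op 9: best P0=NH3 P1=NH3
Op 10: best P0=NH3 P1=NH3
Op 11: best P0=NH3 P1=NH3

Answer: P0:NH3 P1:NH3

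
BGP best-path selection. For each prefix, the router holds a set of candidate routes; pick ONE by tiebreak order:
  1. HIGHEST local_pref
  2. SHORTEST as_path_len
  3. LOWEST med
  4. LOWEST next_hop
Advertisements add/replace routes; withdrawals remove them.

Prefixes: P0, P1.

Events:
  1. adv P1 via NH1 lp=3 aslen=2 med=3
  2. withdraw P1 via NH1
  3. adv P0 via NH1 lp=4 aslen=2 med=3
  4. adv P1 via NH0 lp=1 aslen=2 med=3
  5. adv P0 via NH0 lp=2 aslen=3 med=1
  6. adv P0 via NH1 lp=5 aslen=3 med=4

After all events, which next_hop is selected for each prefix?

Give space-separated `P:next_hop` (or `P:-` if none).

Op 1: best P0=- P1=NH1
Op 2: best P0=- P1=-
Op 3: best P0=NH1 P1=-
Op 4: best P0=NH1 P1=NH0
Op 5: best P0=NH1 P1=NH0
Op 6: best P0=NH1 P1=NH0

Answer: P0:NH1 P1:NH0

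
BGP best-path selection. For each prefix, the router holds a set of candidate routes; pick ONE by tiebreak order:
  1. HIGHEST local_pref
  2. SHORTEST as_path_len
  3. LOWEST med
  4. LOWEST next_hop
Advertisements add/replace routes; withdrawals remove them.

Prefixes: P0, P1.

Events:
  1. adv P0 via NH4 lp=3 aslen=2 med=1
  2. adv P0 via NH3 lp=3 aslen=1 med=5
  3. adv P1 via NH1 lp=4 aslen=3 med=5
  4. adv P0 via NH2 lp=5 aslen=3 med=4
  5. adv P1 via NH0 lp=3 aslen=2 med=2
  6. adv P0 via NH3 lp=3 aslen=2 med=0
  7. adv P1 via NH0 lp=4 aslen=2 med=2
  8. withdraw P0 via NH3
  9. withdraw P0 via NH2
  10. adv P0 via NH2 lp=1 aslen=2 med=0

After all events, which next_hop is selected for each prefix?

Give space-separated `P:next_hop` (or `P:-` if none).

Answer: P0:NH4 P1:NH0

Derivation:
Op 1: best P0=NH4 P1=-
Op 2: best P0=NH3 P1=-
Op 3: best P0=NH3 P1=NH1
Op 4: best P0=NH2 P1=NH1
Op 5: best P0=NH2 P1=NH1
Op 6: best P0=NH2 P1=NH1
Op 7: best P0=NH2 P1=NH0
Op 8: best P0=NH2 P1=NH0
Op 9: best P0=NH4 P1=NH0
Op 10: best P0=NH4 P1=NH0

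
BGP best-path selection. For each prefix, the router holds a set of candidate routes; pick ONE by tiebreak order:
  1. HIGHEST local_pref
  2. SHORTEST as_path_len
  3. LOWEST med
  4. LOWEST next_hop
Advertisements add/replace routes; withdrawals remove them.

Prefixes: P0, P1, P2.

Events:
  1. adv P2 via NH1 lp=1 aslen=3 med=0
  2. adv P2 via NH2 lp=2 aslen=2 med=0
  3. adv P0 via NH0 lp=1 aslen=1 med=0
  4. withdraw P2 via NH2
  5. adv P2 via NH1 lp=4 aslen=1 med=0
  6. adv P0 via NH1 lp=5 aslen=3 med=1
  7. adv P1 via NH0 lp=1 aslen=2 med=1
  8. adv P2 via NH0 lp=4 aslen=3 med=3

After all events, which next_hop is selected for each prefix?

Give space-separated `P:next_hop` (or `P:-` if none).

Answer: P0:NH1 P1:NH0 P2:NH1

Derivation:
Op 1: best P0=- P1=- P2=NH1
Op 2: best P0=- P1=- P2=NH2
Op 3: best P0=NH0 P1=- P2=NH2
Op 4: best P0=NH0 P1=- P2=NH1
Op 5: best P0=NH0 P1=- P2=NH1
Op 6: best P0=NH1 P1=- P2=NH1
Op 7: best P0=NH1 P1=NH0 P2=NH1
Op 8: best P0=NH1 P1=NH0 P2=NH1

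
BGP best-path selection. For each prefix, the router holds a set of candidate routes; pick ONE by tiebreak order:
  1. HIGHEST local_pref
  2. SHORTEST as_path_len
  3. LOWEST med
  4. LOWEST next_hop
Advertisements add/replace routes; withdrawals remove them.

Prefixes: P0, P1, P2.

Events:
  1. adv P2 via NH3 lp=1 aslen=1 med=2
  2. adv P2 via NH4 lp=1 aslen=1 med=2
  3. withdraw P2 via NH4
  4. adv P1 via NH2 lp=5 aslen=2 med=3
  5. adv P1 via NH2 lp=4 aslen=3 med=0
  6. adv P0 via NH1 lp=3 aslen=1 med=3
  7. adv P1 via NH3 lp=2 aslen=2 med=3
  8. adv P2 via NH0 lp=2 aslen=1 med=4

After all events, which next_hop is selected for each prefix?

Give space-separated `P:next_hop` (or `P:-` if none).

Answer: P0:NH1 P1:NH2 P2:NH0

Derivation:
Op 1: best P0=- P1=- P2=NH3
Op 2: best P0=- P1=- P2=NH3
Op 3: best P0=- P1=- P2=NH3
Op 4: best P0=- P1=NH2 P2=NH3
Op 5: best P0=- P1=NH2 P2=NH3
Op 6: best P0=NH1 P1=NH2 P2=NH3
Op 7: best P0=NH1 P1=NH2 P2=NH3
Op 8: best P0=NH1 P1=NH2 P2=NH0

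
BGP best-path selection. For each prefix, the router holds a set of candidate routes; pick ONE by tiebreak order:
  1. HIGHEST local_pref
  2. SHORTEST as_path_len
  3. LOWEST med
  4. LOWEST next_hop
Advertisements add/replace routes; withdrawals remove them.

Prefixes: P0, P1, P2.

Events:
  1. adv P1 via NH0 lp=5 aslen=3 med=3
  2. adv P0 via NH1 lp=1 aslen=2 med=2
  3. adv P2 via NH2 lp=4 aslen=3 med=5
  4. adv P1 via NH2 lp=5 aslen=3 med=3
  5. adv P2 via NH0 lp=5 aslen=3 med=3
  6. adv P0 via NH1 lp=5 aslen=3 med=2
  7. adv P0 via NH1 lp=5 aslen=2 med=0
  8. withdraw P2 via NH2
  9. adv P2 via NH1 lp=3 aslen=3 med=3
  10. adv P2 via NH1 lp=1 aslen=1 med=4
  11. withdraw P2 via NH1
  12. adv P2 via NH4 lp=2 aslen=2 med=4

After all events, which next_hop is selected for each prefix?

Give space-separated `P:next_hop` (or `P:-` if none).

Op 1: best P0=- P1=NH0 P2=-
Op 2: best P0=NH1 P1=NH0 P2=-
Op 3: best P0=NH1 P1=NH0 P2=NH2
Op 4: best P0=NH1 P1=NH0 P2=NH2
Op 5: best P0=NH1 P1=NH0 P2=NH0
Op 6: best P0=NH1 P1=NH0 P2=NH0
Op 7: best P0=NH1 P1=NH0 P2=NH0
Op 8: best P0=NH1 P1=NH0 P2=NH0
Op 9: best P0=NH1 P1=NH0 P2=NH0
Op 10: best P0=NH1 P1=NH0 P2=NH0
Op 11: best P0=NH1 P1=NH0 P2=NH0
Op 12: best P0=NH1 P1=NH0 P2=NH0

Answer: P0:NH1 P1:NH0 P2:NH0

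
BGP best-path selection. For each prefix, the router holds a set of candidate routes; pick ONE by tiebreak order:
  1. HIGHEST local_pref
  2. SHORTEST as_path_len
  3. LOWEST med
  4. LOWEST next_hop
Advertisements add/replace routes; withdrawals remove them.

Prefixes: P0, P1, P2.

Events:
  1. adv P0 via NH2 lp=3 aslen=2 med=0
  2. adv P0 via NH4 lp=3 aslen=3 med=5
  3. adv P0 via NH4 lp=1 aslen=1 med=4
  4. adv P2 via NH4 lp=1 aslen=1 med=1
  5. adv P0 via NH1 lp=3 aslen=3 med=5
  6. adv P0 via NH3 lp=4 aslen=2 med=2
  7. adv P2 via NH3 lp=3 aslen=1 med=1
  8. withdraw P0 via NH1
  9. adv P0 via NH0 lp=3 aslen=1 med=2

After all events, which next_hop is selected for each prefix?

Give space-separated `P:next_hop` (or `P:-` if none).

Answer: P0:NH3 P1:- P2:NH3

Derivation:
Op 1: best P0=NH2 P1=- P2=-
Op 2: best P0=NH2 P1=- P2=-
Op 3: best P0=NH2 P1=- P2=-
Op 4: best P0=NH2 P1=- P2=NH4
Op 5: best P0=NH2 P1=- P2=NH4
Op 6: best P0=NH3 P1=- P2=NH4
Op 7: best P0=NH3 P1=- P2=NH3
Op 8: best P0=NH3 P1=- P2=NH3
Op 9: best P0=NH3 P1=- P2=NH3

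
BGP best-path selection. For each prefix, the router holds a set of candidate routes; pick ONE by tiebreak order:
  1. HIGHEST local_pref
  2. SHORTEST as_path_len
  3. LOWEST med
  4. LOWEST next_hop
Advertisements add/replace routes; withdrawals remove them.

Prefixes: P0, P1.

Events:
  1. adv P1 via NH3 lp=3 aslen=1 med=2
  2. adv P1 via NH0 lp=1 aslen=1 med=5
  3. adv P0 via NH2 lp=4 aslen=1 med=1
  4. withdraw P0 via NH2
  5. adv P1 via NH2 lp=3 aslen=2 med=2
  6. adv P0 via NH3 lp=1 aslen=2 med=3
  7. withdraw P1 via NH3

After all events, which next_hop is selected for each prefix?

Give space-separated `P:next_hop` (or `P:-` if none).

Op 1: best P0=- P1=NH3
Op 2: best P0=- P1=NH3
Op 3: best P0=NH2 P1=NH3
Op 4: best P0=- P1=NH3
Op 5: best P0=- P1=NH3
Op 6: best P0=NH3 P1=NH3
Op 7: best P0=NH3 P1=NH2

Answer: P0:NH3 P1:NH2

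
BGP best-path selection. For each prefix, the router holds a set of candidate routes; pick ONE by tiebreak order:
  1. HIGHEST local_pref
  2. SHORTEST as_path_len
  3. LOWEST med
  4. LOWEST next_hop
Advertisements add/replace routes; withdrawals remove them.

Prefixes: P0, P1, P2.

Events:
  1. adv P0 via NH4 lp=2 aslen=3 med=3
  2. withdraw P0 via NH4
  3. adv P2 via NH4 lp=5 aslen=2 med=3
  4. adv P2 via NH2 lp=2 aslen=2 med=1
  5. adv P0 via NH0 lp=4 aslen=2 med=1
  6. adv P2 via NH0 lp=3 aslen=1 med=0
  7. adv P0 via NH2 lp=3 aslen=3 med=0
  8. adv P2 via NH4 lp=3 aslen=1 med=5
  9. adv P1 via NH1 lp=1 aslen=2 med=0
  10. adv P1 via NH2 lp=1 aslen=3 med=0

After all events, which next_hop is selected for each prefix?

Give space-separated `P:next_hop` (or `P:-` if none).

Op 1: best P0=NH4 P1=- P2=-
Op 2: best P0=- P1=- P2=-
Op 3: best P0=- P1=- P2=NH4
Op 4: best P0=- P1=- P2=NH4
Op 5: best P0=NH0 P1=- P2=NH4
Op 6: best P0=NH0 P1=- P2=NH4
Op 7: best P0=NH0 P1=- P2=NH4
Op 8: best P0=NH0 P1=- P2=NH0
Op 9: best P0=NH0 P1=NH1 P2=NH0
Op 10: best P0=NH0 P1=NH1 P2=NH0

Answer: P0:NH0 P1:NH1 P2:NH0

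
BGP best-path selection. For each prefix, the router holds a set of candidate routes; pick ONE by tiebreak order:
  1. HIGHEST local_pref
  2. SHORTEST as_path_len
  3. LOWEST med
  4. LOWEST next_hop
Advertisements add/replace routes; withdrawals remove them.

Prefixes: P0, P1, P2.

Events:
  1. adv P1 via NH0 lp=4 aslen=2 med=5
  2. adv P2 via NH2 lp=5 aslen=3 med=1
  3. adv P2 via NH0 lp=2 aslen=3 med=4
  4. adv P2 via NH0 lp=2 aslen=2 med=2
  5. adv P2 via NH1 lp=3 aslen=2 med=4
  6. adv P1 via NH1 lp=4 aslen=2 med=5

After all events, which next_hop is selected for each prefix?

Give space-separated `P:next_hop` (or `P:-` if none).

Op 1: best P0=- P1=NH0 P2=-
Op 2: best P0=- P1=NH0 P2=NH2
Op 3: best P0=- P1=NH0 P2=NH2
Op 4: best P0=- P1=NH0 P2=NH2
Op 5: best P0=- P1=NH0 P2=NH2
Op 6: best P0=- P1=NH0 P2=NH2

Answer: P0:- P1:NH0 P2:NH2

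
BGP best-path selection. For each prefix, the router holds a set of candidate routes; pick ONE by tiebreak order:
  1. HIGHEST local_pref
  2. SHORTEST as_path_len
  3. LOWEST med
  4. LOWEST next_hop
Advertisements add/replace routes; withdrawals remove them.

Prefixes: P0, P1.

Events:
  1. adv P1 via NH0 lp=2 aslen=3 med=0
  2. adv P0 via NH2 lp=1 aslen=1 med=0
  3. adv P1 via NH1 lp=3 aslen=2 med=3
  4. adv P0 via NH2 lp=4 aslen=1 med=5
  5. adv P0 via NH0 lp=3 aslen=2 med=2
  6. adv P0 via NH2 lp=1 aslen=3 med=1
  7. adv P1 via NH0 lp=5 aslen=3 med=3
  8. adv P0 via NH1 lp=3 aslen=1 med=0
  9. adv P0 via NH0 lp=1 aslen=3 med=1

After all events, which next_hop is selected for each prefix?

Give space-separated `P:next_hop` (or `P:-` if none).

Op 1: best P0=- P1=NH0
Op 2: best P0=NH2 P1=NH0
Op 3: best P0=NH2 P1=NH1
Op 4: best P0=NH2 P1=NH1
Op 5: best P0=NH2 P1=NH1
Op 6: best P0=NH0 P1=NH1
Op 7: best P0=NH0 P1=NH0
Op 8: best P0=NH1 P1=NH0
Op 9: best P0=NH1 P1=NH0

Answer: P0:NH1 P1:NH0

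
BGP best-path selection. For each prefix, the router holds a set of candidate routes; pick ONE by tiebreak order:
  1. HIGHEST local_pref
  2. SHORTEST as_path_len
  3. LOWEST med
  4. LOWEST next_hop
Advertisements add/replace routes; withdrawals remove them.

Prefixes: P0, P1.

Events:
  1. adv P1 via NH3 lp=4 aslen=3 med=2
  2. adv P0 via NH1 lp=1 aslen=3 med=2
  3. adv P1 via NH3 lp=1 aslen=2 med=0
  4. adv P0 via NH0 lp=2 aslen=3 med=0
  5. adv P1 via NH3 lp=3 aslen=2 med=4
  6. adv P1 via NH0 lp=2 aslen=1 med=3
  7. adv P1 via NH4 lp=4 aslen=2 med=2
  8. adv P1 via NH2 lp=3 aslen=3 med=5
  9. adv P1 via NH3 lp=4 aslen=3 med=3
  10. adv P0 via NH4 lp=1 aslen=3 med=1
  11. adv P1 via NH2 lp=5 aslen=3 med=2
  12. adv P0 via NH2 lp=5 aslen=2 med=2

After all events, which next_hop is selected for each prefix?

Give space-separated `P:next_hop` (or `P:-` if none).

Answer: P0:NH2 P1:NH2

Derivation:
Op 1: best P0=- P1=NH3
Op 2: best P0=NH1 P1=NH3
Op 3: best P0=NH1 P1=NH3
Op 4: best P0=NH0 P1=NH3
Op 5: best P0=NH0 P1=NH3
Op 6: best P0=NH0 P1=NH3
Op 7: best P0=NH0 P1=NH4
Op 8: best P0=NH0 P1=NH4
Op 9: best P0=NH0 P1=NH4
Op 10: best P0=NH0 P1=NH4
Op 11: best P0=NH0 P1=NH2
Op 12: best P0=NH2 P1=NH2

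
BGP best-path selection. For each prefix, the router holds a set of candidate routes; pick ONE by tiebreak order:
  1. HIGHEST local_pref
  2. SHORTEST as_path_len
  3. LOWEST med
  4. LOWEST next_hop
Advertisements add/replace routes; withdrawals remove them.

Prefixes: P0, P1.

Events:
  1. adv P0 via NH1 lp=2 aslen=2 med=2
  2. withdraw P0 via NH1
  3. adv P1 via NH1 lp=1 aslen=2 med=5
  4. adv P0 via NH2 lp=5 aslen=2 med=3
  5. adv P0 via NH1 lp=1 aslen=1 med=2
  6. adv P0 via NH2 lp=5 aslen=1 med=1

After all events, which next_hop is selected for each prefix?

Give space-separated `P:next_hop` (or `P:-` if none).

Op 1: best P0=NH1 P1=-
Op 2: best P0=- P1=-
Op 3: best P0=- P1=NH1
Op 4: best P0=NH2 P1=NH1
Op 5: best P0=NH2 P1=NH1
Op 6: best P0=NH2 P1=NH1

Answer: P0:NH2 P1:NH1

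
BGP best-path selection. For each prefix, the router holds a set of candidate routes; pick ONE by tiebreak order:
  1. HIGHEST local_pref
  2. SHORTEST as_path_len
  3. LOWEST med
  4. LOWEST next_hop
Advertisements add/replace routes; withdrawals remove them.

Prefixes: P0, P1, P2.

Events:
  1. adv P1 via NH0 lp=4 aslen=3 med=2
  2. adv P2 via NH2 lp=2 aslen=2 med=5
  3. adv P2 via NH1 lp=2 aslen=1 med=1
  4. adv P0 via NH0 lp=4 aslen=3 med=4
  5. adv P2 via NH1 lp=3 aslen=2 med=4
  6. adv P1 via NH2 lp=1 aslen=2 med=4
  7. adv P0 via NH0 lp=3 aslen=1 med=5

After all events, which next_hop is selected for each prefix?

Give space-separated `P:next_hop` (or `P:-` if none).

Op 1: best P0=- P1=NH0 P2=-
Op 2: best P0=- P1=NH0 P2=NH2
Op 3: best P0=- P1=NH0 P2=NH1
Op 4: best P0=NH0 P1=NH0 P2=NH1
Op 5: best P0=NH0 P1=NH0 P2=NH1
Op 6: best P0=NH0 P1=NH0 P2=NH1
Op 7: best P0=NH0 P1=NH0 P2=NH1

Answer: P0:NH0 P1:NH0 P2:NH1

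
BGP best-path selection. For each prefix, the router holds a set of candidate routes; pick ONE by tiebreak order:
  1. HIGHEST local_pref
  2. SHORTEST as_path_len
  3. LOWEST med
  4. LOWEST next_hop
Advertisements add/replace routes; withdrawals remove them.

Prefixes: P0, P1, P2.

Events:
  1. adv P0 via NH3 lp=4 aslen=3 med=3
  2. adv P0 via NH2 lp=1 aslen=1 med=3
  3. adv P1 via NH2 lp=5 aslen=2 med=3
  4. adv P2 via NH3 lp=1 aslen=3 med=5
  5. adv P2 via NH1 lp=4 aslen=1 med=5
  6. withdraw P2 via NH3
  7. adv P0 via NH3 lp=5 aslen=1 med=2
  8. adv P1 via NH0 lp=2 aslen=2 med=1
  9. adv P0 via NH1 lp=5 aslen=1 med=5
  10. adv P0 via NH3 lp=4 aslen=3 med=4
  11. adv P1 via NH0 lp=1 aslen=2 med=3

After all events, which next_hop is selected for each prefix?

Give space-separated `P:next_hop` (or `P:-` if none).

Answer: P0:NH1 P1:NH2 P2:NH1

Derivation:
Op 1: best P0=NH3 P1=- P2=-
Op 2: best P0=NH3 P1=- P2=-
Op 3: best P0=NH3 P1=NH2 P2=-
Op 4: best P0=NH3 P1=NH2 P2=NH3
Op 5: best P0=NH3 P1=NH2 P2=NH1
Op 6: best P0=NH3 P1=NH2 P2=NH1
Op 7: best P0=NH3 P1=NH2 P2=NH1
Op 8: best P0=NH3 P1=NH2 P2=NH1
Op 9: best P0=NH3 P1=NH2 P2=NH1
Op 10: best P0=NH1 P1=NH2 P2=NH1
Op 11: best P0=NH1 P1=NH2 P2=NH1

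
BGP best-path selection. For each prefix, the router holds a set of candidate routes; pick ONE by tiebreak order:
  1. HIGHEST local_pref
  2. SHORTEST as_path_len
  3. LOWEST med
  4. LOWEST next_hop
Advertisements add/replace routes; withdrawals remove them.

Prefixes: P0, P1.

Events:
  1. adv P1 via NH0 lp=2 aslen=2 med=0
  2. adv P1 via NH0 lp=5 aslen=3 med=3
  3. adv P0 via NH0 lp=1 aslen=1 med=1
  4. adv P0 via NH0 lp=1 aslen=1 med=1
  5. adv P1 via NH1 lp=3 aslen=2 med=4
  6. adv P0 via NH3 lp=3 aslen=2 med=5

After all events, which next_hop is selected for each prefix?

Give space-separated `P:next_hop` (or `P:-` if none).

Op 1: best P0=- P1=NH0
Op 2: best P0=- P1=NH0
Op 3: best P0=NH0 P1=NH0
Op 4: best P0=NH0 P1=NH0
Op 5: best P0=NH0 P1=NH0
Op 6: best P0=NH3 P1=NH0

Answer: P0:NH3 P1:NH0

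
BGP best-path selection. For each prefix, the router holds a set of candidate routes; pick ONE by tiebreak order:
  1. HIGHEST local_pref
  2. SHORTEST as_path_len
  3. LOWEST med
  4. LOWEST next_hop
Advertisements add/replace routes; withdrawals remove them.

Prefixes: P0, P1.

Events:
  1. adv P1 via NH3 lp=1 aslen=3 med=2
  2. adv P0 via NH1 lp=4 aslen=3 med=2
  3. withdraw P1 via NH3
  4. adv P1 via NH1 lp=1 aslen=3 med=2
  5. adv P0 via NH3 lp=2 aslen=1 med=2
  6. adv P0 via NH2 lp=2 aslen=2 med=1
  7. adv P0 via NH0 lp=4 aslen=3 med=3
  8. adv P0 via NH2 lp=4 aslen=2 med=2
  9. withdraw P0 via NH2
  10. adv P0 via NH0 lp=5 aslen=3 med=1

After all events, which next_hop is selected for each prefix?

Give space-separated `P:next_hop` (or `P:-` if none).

Op 1: best P0=- P1=NH3
Op 2: best P0=NH1 P1=NH3
Op 3: best P0=NH1 P1=-
Op 4: best P0=NH1 P1=NH1
Op 5: best P0=NH1 P1=NH1
Op 6: best P0=NH1 P1=NH1
Op 7: best P0=NH1 P1=NH1
Op 8: best P0=NH2 P1=NH1
Op 9: best P0=NH1 P1=NH1
Op 10: best P0=NH0 P1=NH1

Answer: P0:NH0 P1:NH1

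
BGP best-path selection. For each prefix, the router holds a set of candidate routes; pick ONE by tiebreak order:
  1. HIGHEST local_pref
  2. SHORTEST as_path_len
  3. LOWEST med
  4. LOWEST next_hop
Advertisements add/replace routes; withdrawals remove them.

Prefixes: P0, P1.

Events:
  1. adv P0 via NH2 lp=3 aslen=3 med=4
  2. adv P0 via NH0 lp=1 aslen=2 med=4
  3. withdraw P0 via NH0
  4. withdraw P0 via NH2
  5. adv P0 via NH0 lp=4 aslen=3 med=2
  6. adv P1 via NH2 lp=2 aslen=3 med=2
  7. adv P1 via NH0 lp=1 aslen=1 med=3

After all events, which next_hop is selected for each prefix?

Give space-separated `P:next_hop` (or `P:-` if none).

Op 1: best P0=NH2 P1=-
Op 2: best P0=NH2 P1=-
Op 3: best P0=NH2 P1=-
Op 4: best P0=- P1=-
Op 5: best P0=NH0 P1=-
Op 6: best P0=NH0 P1=NH2
Op 7: best P0=NH0 P1=NH2

Answer: P0:NH0 P1:NH2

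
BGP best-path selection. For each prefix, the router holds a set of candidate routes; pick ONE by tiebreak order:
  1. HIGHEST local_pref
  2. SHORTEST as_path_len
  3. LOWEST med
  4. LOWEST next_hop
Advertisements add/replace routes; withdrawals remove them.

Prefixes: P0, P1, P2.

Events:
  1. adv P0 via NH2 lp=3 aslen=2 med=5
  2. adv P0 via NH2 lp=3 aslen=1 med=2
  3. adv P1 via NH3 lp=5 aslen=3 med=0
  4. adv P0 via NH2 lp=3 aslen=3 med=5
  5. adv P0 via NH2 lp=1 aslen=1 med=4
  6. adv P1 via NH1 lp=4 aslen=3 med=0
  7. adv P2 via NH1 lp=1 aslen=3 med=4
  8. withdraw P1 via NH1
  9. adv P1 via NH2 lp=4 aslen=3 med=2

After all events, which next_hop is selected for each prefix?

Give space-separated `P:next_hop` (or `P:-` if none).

Answer: P0:NH2 P1:NH3 P2:NH1

Derivation:
Op 1: best P0=NH2 P1=- P2=-
Op 2: best P0=NH2 P1=- P2=-
Op 3: best P0=NH2 P1=NH3 P2=-
Op 4: best P0=NH2 P1=NH3 P2=-
Op 5: best P0=NH2 P1=NH3 P2=-
Op 6: best P0=NH2 P1=NH3 P2=-
Op 7: best P0=NH2 P1=NH3 P2=NH1
Op 8: best P0=NH2 P1=NH3 P2=NH1
Op 9: best P0=NH2 P1=NH3 P2=NH1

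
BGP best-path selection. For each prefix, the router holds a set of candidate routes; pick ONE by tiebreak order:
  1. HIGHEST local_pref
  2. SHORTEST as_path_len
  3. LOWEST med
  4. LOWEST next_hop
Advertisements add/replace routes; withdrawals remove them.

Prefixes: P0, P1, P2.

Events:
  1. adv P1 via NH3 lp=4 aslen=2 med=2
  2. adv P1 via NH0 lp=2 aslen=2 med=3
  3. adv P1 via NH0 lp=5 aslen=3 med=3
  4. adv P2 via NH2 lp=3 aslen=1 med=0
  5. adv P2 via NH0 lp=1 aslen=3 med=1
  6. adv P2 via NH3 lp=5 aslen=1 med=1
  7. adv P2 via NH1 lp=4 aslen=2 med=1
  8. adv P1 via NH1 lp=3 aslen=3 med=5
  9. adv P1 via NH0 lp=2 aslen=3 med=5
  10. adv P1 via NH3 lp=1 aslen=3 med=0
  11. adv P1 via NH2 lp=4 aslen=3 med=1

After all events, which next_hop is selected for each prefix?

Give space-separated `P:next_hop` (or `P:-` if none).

Answer: P0:- P1:NH2 P2:NH3

Derivation:
Op 1: best P0=- P1=NH3 P2=-
Op 2: best P0=- P1=NH3 P2=-
Op 3: best P0=- P1=NH0 P2=-
Op 4: best P0=- P1=NH0 P2=NH2
Op 5: best P0=- P1=NH0 P2=NH2
Op 6: best P0=- P1=NH0 P2=NH3
Op 7: best P0=- P1=NH0 P2=NH3
Op 8: best P0=- P1=NH0 P2=NH3
Op 9: best P0=- P1=NH3 P2=NH3
Op 10: best P0=- P1=NH1 P2=NH3
Op 11: best P0=- P1=NH2 P2=NH3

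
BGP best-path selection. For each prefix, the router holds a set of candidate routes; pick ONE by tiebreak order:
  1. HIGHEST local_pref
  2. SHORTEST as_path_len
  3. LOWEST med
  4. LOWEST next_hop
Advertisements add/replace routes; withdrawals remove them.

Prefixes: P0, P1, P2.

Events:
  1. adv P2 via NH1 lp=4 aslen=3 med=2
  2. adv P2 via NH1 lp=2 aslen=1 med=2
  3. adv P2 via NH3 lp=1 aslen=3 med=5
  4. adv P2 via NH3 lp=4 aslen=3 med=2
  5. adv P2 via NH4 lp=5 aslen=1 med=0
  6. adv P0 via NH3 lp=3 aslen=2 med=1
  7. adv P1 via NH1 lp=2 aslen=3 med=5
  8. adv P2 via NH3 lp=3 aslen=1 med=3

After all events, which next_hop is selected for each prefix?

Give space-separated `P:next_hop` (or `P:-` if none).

Answer: P0:NH3 P1:NH1 P2:NH4

Derivation:
Op 1: best P0=- P1=- P2=NH1
Op 2: best P0=- P1=- P2=NH1
Op 3: best P0=- P1=- P2=NH1
Op 4: best P0=- P1=- P2=NH3
Op 5: best P0=- P1=- P2=NH4
Op 6: best P0=NH3 P1=- P2=NH4
Op 7: best P0=NH3 P1=NH1 P2=NH4
Op 8: best P0=NH3 P1=NH1 P2=NH4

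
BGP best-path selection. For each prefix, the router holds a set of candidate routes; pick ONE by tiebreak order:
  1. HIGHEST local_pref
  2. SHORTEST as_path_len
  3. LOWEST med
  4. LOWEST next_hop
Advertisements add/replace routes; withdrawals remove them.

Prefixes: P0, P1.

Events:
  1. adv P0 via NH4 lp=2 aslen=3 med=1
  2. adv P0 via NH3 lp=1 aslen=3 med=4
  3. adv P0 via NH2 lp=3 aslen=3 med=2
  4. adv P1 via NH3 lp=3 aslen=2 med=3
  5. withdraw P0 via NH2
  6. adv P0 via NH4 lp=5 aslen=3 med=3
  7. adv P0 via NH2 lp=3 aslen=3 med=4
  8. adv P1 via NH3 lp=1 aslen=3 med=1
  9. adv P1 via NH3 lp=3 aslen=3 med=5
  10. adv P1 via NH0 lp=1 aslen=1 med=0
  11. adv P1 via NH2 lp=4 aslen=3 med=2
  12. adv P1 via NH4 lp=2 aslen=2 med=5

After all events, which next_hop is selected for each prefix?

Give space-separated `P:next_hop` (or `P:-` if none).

Op 1: best P0=NH4 P1=-
Op 2: best P0=NH4 P1=-
Op 3: best P0=NH2 P1=-
Op 4: best P0=NH2 P1=NH3
Op 5: best P0=NH4 P1=NH3
Op 6: best P0=NH4 P1=NH3
Op 7: best P0=NH4 P1=NH3
Op 8: best P0=NH4 P1=NH3
Op 9: best P0=NH4 P1=NH3
Op 10: best P0=NH4 P1=NH3
Op 11: best P0=NH4 P1=NH2
Op 12: best P0=NH4 P1=NH2

Answer: P0:NH4 P1:NH2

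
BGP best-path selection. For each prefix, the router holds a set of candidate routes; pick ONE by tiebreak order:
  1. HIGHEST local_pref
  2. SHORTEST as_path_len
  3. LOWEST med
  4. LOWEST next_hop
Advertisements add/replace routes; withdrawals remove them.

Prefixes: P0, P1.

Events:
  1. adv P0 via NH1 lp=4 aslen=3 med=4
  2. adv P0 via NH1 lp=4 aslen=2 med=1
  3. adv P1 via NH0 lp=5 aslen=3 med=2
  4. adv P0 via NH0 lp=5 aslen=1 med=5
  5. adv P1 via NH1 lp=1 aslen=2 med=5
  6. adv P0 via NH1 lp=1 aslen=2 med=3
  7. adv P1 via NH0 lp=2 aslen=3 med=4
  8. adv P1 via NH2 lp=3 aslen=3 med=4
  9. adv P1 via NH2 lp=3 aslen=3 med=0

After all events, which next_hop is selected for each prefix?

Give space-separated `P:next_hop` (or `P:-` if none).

Op 1: best P0=NH1 P1=-
Op 2: best P0=NH1 P1=-
Op 3: best P0=NH1 P1=NH0
Op 4: best P0=NH0 P1=NH0
Op 5: best P0=NH0 P1=NH0
Op 6: best P0=NH0 P1=NH0
Op 7: best P0=NH0 P1=NH0
Op 8: best P0=NH0 P1=NH2
Op 9: best P0=NH0 P1=NH2

Answer: P0:NH0 P1:NH2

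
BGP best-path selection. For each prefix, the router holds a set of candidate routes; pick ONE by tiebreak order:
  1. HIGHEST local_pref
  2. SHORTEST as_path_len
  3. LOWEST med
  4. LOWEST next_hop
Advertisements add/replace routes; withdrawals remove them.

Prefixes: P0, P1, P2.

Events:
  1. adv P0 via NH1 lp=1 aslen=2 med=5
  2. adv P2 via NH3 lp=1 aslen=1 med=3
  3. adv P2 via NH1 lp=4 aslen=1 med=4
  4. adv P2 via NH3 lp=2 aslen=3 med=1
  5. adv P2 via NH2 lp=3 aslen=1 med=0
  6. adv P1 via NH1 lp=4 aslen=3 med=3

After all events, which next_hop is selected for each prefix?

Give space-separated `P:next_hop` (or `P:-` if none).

Op 1: best P0=NH1 P1=- P2=-
Op 2: best P0=NH1 P1=- P2=NH3
Op 3: best P0=NH1 P1=- P2=NH1
Op 4: best P0=NH1 P1=- P2=NH1
Op 5: best P0=NH1 P1=- P2=NH1
Op 6: best P0=NH1 P1=NH1 P2=NH1

Answer: P0:NH1 P1:NH1 P2:NH1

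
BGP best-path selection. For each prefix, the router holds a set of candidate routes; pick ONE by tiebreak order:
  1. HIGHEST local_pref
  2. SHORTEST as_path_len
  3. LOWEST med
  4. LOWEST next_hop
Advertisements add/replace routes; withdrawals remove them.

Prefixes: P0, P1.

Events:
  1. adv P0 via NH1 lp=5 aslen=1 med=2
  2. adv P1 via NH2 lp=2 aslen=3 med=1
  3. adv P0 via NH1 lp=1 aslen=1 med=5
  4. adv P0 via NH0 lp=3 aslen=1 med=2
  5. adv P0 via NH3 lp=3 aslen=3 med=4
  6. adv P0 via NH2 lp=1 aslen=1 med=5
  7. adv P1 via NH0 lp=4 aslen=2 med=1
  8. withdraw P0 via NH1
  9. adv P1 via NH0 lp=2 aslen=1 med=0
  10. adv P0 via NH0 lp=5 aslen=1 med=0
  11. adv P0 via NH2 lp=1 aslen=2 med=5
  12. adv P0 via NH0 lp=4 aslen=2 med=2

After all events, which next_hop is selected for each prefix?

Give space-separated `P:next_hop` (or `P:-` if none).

Answer: P0:NH0 P1:NH0

Derivation:
Op 1: best P0=NH1 P1=-
Op 2: best P0=NH1 P1=NH2
Op 3: best P0=NH1 P1=NH2
Op 4: best P0=NH0 P1=NH2
Op 5: best P0=NH0 P1=NH2
Op 6: best P0=NH0 P1=NH2
Op 7: best P0=NH0 P1=NH0
Op 8: best P0=NH0 P1=NH0
Op 9: best P0=NH0 P1=NH0
Op 10: best P0=NH0 P1=NH0
Op 11: best P0=NH0 P1=NH0
Op 12: best P0=NH0 P1=NH0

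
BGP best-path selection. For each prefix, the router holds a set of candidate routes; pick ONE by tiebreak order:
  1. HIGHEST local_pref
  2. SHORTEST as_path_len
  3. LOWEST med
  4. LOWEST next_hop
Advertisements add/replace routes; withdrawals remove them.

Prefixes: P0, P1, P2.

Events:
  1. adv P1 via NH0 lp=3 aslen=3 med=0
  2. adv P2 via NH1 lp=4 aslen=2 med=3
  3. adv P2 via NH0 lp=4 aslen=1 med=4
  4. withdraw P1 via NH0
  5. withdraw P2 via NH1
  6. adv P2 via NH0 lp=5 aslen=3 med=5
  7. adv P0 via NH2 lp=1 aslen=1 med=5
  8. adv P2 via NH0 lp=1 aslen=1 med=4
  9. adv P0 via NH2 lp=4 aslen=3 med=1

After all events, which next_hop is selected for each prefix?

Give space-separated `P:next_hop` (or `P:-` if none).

Answer: P0:NH2 P1:- P2:NH0

Derivation:
Op 1: best P0=- P1=NH0 P2=-
Op 2: best P0=- P1=NH0 P2=NH1
Op 3: best P0=- P1=NH0 P2=NH0
Op 4: best P0=- P1=- P2=NH0
Op 5: best P0=- P1=- P2=NH0
Op 6: best P0=- P1=- P2=NH0
Op 7: best P0=NH2 P1=- P2=NH0
Op 8: best P0=NH2 P1=- P2=NH0
Op 9: best P0=NH2 P1=- P2=NH0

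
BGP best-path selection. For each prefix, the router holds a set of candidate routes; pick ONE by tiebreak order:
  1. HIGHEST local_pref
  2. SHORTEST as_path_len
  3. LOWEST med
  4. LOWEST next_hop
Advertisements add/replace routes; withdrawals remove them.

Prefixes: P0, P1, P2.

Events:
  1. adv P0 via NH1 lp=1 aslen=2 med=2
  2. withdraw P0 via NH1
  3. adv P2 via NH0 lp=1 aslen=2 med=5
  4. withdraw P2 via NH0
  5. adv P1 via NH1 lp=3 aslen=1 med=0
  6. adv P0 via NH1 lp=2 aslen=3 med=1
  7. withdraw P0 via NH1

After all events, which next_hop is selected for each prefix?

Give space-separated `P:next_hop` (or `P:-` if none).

Op 1: best P0=NH1 P1=- P2=-
Op 2: best P0=- P1=- P2=-
Op 3: best P0=- P1=- P2=NH0
Op 4: best P0=- P1=- P2=-
Op 5: best P0=- P1=NH1 P2=-
Op 6: best P0=NH1 P1=NH1 P2=-
Op 7: best P0=- P1=NH1 P2=-

Answer: P0:- P1:NH1 P2:-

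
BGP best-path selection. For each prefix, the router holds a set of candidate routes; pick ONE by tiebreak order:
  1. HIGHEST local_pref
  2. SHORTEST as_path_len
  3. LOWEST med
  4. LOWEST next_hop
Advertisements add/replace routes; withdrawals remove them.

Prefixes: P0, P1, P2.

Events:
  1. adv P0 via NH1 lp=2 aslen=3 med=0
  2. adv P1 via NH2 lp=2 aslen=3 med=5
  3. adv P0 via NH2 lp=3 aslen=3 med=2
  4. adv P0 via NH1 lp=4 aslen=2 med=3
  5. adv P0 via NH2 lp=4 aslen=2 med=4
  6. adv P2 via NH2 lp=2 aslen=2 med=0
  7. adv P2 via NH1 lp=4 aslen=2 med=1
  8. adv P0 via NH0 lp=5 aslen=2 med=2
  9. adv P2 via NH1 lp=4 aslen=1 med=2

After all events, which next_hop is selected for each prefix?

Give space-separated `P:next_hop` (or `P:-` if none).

Op 1: best P0=NH1 P1=- P2=-
Op 2: best P0=NH1 P1=NH2 P2=-
Op 3: best P0=NH2 P1=NH2 P2=-
Op 4: best P0=NH1 P1=NH2 P2=-
Op 5: best P0=NH1 P1=NH2 P2=-
Op 6: best P0=NH1 P1=NH2 P2=NH2
Op 7: best P0=NH1 P1=NH2 P2=NH1
Op 8: best P0=NH0 P1=NH2 P2=NH1
Op 9: best P0=NH0 P1=NH2 P2=NH1

Answer: P0:NH0 P1:NH2 P2:NH1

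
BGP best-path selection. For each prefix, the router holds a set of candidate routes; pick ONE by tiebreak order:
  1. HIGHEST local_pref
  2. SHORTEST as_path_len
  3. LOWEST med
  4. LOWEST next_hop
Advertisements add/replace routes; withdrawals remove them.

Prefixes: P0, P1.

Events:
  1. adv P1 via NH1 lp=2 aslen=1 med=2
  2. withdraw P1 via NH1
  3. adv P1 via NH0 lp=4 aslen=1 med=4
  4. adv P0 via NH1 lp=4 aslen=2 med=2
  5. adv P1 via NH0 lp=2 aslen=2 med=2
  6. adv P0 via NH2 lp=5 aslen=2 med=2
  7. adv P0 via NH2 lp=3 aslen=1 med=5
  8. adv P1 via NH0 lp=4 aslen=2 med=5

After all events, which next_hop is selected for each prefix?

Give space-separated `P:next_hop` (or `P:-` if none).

Op 1: best P0=- P1=NH1
Op 2: best P0=- P1=-
Op 3: best P0=- P1=NH0
Op 4: best P0=NH1 P1=NH0
Op 5: best P0=NH1 P1=NH0
Op 6: best P0=NH2 P1=NH0
Op 7: best P0=NH1 P1=NH0
Op 8: best P0=NH1 P1=NH0

Answer: P0:NH1 P1:NH0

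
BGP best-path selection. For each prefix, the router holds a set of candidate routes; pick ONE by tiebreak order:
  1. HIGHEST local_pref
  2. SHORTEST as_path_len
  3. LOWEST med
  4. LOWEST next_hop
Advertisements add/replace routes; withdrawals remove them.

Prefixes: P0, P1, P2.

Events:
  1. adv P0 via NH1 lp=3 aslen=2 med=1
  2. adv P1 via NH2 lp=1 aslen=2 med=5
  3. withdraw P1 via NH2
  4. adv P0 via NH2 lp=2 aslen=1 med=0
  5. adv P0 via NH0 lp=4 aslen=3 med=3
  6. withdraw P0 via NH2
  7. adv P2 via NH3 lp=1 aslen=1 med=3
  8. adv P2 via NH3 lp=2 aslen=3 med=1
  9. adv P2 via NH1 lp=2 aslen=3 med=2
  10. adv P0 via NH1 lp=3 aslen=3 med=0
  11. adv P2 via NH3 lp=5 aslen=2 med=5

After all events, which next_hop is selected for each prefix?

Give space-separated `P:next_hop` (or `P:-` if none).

Answer: P0:NH0 P1:- P2:NH3

Derivation:
Op 1: best P0=NH1 P1=- P2=-
Op 2: best P0=NH1 P1=NH2 P2=-
Op 3: best P0=NH1 P1=- P2=-
Op 4: best P0=NH1 P1=- P2=-
Op 5: best P0=NH0 P1=- P2=-
Op 6: best P0=NH0 P1=- P2=-
Op 7: best P0=NH0 P1=- P2=NH3
Op 8: best P0=NH0 P1=- P2=NH3
Op 9: best P0=NH0 P1=- P2=NH3
Op 10: best P0=NH0 P1=- P2=NH3
Op 11: best P0=NH0 P1=- P2=NH3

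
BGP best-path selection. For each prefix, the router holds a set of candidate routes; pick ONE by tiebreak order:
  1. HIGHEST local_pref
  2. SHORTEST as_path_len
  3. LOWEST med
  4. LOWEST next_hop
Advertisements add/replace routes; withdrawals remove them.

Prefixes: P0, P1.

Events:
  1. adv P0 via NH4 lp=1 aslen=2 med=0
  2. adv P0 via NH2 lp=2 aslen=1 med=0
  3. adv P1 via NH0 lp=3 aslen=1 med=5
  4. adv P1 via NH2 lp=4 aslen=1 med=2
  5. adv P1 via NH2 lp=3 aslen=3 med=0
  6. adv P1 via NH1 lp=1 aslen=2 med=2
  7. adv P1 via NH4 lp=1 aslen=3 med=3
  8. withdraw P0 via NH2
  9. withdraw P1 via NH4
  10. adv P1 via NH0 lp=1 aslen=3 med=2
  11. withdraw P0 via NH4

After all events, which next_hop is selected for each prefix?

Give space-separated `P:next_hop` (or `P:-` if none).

Op 1: best P0=NH4 P1=-
Op 2: best P0=NH2 P1=-
Op 3: best P0=NH2 P1=NH0
Op 4: best P0=NH2 P1=NH2
Op 5: best P0=NH2 P1=NH0
Op 6: best P0=NH2 P1=NH0
Op 7: best P0=NH2 P1=NH0
Op 8: best P0=NH4 P1=NH0
Op 9: best P0=NH4 P1=NH0
Op 10: best P0=NH4 P1=NH2
Op 11: best P0=- P1=NH2

Answer: P0:- P1:NH2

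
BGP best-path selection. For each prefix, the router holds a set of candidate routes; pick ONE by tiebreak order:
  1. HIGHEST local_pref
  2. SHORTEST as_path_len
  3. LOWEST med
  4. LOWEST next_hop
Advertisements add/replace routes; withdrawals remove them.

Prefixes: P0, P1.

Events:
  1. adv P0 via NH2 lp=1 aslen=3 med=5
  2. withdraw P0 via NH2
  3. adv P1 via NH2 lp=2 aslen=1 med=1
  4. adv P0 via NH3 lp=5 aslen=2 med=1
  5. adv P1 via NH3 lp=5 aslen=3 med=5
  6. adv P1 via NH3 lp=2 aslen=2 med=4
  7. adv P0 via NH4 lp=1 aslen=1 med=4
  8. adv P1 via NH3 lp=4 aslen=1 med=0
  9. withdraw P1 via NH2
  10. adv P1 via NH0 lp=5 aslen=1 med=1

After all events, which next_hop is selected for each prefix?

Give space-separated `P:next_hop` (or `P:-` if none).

Answer: P0:NH3 P1:NH0

Derivation:
Op 1: best P0=NH2 P1=-
Op 2: best P0=- P1=-
Op 3: best P0=- P1=NH2
Op 4: best P0=NH3 P1=NH2
Op 5: best P0=NH3 P1=NH3
Op 6: best P0=NH3 P1=NH2
Op 7: best P0=NH3 P1=NH2
Op 8: best P0=NH3 P1=NH3
Op 9: best P0=NH3 P1=NH3
Op 10: best P0=NH3 P1=NH0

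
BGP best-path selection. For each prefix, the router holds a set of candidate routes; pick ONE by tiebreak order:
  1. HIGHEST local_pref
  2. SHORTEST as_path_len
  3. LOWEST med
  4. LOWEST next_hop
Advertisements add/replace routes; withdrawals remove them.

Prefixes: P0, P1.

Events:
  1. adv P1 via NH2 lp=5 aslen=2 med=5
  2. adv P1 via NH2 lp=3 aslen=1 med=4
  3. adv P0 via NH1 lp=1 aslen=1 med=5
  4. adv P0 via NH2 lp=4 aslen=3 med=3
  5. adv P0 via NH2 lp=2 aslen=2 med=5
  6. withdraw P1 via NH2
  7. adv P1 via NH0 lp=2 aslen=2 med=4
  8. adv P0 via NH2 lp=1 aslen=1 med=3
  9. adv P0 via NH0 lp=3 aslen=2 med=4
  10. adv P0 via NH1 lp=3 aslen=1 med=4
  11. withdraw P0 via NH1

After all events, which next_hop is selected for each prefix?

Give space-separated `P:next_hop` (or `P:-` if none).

Op 1: best P0=- P1=NH2
Op 2: best P0=- P1=NH2
Op 3: best P0=NH1 P1=NH2
Op 4: best P0=NH2 P1=NH2
Op 5: best P0=NH2 P1=NH2
Op 6: best P0=NH2 P1=-
Op 7: best P0=NH2 P1=NH0
Op 8: best P0=NH2 P1=NH0
Op 9: best P0=NH0 P1=NH0
Op 10: best P0=NH1 P1=NH0
Op 11: best P0=NH0 P1=NH0

Answer: P0:NH0 P1:NH0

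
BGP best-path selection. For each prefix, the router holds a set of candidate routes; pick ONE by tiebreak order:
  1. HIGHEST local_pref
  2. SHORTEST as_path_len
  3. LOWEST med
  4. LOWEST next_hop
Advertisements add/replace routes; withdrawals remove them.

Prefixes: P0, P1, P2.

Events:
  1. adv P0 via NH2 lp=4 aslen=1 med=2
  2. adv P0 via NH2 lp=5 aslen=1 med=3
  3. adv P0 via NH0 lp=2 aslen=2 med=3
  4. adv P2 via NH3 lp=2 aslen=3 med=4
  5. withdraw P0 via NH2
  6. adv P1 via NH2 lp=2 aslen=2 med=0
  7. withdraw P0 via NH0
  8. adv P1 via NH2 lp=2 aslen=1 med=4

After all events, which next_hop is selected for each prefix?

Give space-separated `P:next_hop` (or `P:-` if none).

Op 1: best P0=NH2 P1=- P2=-
Op 2: best P0=NH2 P1=- P2=-
Op 3: best P0=NH2 P1=- P2=-
Op 4: best P0=NH2 P1=- P2=NH3
Op 5: best P0=NH0 P1=- P2=NH3
Op 6: best P0=NH0 P1=NH2 P2=NH3
Op 7: best P0=- P1=NH2 P2=NH3
Op 8: best P0=- P1=NH2 P2=NH3

Answer: P0:- P1:NH2 P2:NH3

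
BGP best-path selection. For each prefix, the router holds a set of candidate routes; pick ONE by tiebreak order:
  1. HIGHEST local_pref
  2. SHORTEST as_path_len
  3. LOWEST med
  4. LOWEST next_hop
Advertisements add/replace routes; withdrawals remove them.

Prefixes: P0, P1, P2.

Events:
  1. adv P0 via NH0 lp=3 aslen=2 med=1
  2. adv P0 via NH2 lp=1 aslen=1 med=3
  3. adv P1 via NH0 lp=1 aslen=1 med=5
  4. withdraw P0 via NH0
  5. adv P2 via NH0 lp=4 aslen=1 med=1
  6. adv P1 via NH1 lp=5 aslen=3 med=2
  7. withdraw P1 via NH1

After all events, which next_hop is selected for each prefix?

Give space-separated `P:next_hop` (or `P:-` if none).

Op 1: best P0=NH0 P1=- P2=-
Op 2: best P0=NH0 P1=- P2=-
Op 3: best P0=NH0 P1=NH0 P2=-
Op 4: best P0=NH2 P1=NH0 P2=-
Op 5: best P0=NH2 P1=NH0 P2=NH0
Op 6: best P0=NH2 P1=NH1 P2=NH0
Op 7: best P0=NH2 P1=NH0 P2=NH0

Answer: P0:NH2 P1:NH0 P2:NH0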